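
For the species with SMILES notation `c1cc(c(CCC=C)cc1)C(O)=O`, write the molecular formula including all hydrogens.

C11H12O2

Heavy atoms from the SMILES: 11 C, 2 O.
Implicit hydrogens by atom environment:
  4 × C (aromatic): 1 H each → 4
  3 × C: 2 H each → 6
  2 × C (aromatic): no H
  1 × C: 1 H
  1 × C: no H
  1 × O: 1 H
  1 × O: no H
  Total hydrogens = 12.
Molecular formula: C11H12O2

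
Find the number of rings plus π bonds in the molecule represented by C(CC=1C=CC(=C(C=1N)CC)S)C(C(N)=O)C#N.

7

Molecular formula from the SMILES: C13H17N3OS.
DoU = (2C + 2 + N − H − X)/2 = (2·13 + 2 + 3 − 17 − 0)/2 = 14/2 = 7.
(Structurally: 1 ring(s) + 6 π bond(s) = 7.)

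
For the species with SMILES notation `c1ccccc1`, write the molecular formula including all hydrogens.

C6H6

Heavy atoms from the SMILES: 6 C.
Implicit hydrogens by atom environment:
  6 × C (aromatic): 1 H each → 6
  Total hydrogens = 6.
Molecular formula: C6H6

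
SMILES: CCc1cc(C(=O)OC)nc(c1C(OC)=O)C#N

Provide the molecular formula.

C12H12N2O4

Heavy atoms from the SMILES: 12 C, 2 N, 4 O.
Implicit hydrogens by atom environment:
  4 × C (aromatic): no H
  4 × O: no H
  3 × C: 3 H each → 9
  3 × C: no H
  1 × C: 2 H
  1 × C (aromatic): 1 H
  1 × N (aromatic): no H
  1 × N: no H
  Total hydrogens = 12.
Molecular formula: C12H12N2O4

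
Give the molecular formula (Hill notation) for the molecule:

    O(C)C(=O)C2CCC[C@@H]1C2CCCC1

C12H20O2

Heavy atoms from the SMILES: 12 C, 2 O.
Implicit hydrogens by atom environment:
  7 × C: 2 H each → 14
  3 × C: 1 H each → 3
  2 × O: no H
  1 × C: 3 H
  1 × C: no H
  Total hydrogens = 20.
Molecular formula: C12H20O2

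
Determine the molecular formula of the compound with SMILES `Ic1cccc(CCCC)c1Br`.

Heavy atoms from the SMILES: 1 Br, 10 C, 1 I.
Implicit hydrogens by atom environment:
  3 × C: 2 H each → 6
  3 × C (aromatic): 1 H each → 3
  3 × C (aromatic): no H
  1 × Br: no H
  1 × C: 3 H
  1 × I: no H
  Total hydrogens = 12.
Molecular formula: C10H12BrI

C10H12BrI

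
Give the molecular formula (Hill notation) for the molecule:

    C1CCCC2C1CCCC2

C10H18

Heavy atoms from the SMILES: 10 C.
Implicit hydrogens by atom environment:
  8 × C: 2 H each → 16
  2 × C: 1 H each → 2
  Total hydrogens = 18.
Molecular formula: C10H18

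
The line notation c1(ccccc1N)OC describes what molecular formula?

Heavy atoms from the SMILES: 7 C, 1 N, 1 O.
Implicit hydrogens by atom environment:
  4 × C (aromatic): 1 H each → 4
  2 × C (aromatic): no H
  1 × C: 3 H
  1 × N: 2 H
  1 × O: no H
  Total hydrogens = 9.
Molecular formula: C7H9NO

C7H9NO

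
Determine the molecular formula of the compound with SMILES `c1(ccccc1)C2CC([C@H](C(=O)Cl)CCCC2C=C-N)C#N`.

Heavy atoms from the SMILES: 18 C, 1 Cl, 2 N, 1 O.
Implicit hydrogens by atom environment:
  6 × C: 1 H each → 6
  5 × C (aromatic): 1 H each → 5
  4 × C: 2 H each → 8
  2 × C: no H
  1 × C (aromatic): no H
  1 × Cl: no H
  1 × N: 2 H
  1 × N: no H
  1 × O: no H
  Total hydrogens = 21.
Molecular formula: C18H21ClN2O

C18H21ClN2O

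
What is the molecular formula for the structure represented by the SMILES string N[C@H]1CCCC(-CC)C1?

C8H17N

Heavy atoms from the SMILES: 8 C, 1 N.
Implicit hydrogens by atom environment:
  5 × C: 2 H each → 10
  2 × C: 1 H each → 2
  1 × C: 3 H
  1 × N: 2 H
  Total hydrogens = 17.
Molecular formula: C8H17N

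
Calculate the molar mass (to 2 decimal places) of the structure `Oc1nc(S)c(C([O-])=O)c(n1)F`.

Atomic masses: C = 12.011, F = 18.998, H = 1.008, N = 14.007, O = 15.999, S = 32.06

Molecular formula: C5H2FN2O3S-.
M = 5×12.011 + 1×18.998 + 2×1.008 + 2×14.007 + 3×15.999 + 1×32.06 = 189.14 g/mol.

189.14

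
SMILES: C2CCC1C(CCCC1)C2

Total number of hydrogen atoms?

18

Hydrogens are implicit in SMILES; fill each atom to its normal valence:
  8 × C: 2 H each → 16
  2 × C: 1 H each → 2
  Total hydrogens = 18.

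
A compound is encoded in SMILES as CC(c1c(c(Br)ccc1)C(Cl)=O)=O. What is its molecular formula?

C9H6BrClO2

Heavy atoms from the SMILES: 1 Br, 9 C, 1 Cl, 2 O.
Implicit hydrogens by atom environment:
  3 × C (aromatic): 1 H each → 3
  3 × C (aromatic): no H
  2 × C: no H
  2 × O: no H
  1 × Br: no H
  1 × C: 3 H
  1 × Cl: no H
  Total hydrogens = 6.
Molecular formula: C9H6BrClO2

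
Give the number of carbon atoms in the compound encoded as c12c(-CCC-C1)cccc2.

10

The symbol for carbon appears 10 times in the SMILES. Lowercase c denotes aromatic carbon and counts toward C.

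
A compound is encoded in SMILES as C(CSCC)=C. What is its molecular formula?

C5H10S

Heavy atoms from the SMILES: 5 C, 1 S.
Implicit hydrogens by atom environment:
  3 × C: 2 H each → 6
  1 × C: 3 H
  1 × C: 1 H
  1 × S: no H
  Total hydrogens = 10.
Molecular formula: C5H10S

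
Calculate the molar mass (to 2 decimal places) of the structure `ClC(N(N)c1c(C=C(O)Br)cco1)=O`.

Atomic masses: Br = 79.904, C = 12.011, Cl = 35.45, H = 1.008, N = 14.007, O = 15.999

Molecular formula: C7H6BrClN2O3.
M = 1×79.904 + 7×12.011 + 1×35.45 + 6×1.008 + 2×14.007 + 3×15.999 = 281.49 g/mol.

281.49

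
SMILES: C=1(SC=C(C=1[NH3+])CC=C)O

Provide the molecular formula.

C7H10NOS+

Heavy atoms from the SMILES: 7 C, 1 N, 1 O, 1 S.
Implicit hydrogens by atom environment:
  3 × C (aromatic): no H
  2 × C: 2 H each → 4
  1 × C (aromatic): 1 H
  1 × C: 1 H
  1 × N (charge +1): 3 H
  1 × O: 1 H
  1 × S (aromatic): no H
  Total hydrogens = 10.
Net charge +1.
Molecular formula: C7H10NOS+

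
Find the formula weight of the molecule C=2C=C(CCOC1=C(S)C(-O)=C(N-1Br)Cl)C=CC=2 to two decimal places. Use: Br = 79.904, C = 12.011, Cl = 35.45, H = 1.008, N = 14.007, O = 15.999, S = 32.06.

Molecular formula: C12H11BrClNO2S.
M = 1×79.904 + 12×12.011 + 1×35.45 + 11×1.008 + 1×14.007 + 2×15.999 + 1×32.06 = 348.64 g/mol.

348.64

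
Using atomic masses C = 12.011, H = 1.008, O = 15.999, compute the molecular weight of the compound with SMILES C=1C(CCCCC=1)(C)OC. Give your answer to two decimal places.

Molecular formula: C9H16O.
M = 9×12.011 + 16×1.008 + 1×15.999 = 140.23 g/mol.

140.23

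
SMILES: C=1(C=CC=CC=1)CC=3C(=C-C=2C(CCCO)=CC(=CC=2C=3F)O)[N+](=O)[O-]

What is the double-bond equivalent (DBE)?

12

Molecular formula from the SMILES: C20H18FNO4.
DoU = (2C + 2 + N − H − X)/2 = (2·20 + 2 + 1 − 18 − 1)/2 = 24/2 = 12.
(Structurally: 3 ring(s) + 9 π bond(s) = 12.)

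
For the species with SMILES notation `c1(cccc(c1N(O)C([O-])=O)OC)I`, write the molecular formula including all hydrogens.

C8H7INO4-

Heavy atoms from the SMILES: 8 C, 1 I, 1 N, 4 O.
Implicit hydrogens by atom environment:
  3 × C (aromatic): 1 H each → 3
  3 × C (aromatic): no H
  2 × O: no H
  1 × C: 3 H
  1 × C: no H
  1 × I: no H
  1 × N: no H
  1 × O: 1 H
  1 × O (charge -1): no H
  Total hydrogens = 7.
Net charge -1.
Molecular formula: C8H7INO4-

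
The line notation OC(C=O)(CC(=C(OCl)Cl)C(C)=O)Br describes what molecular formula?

C7H7BrCl2O4

Heavy atoms from the SMILES: 1 Br, 7 C, 2 Cl, 4 O.
Implicit hydrogens by atom environment:
  4 × C: no H
  3 × O: no H
  2 × Cl: no H
  1 × Br: no H
  1 × C: 3 H
  1 × C: 2 H
  1 × C: 1 H
  1 × O: 1 H
  Total hydrogens = 7.
Molecular formula: C7H7BrCl2O4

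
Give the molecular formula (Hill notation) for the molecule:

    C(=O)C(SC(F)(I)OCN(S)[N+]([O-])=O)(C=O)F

C5H5F2IN2O5S2

Heavy atoms from the SMILES: 5 C, 2 F, 1 I, 2 N, 5 O, 2 S.
Implicit hydrogens by atom environment:
  4 × O: no H
  2 × C: 1 H each → 2
  2 × C: no H
  2 × F: no H
  1 × C: 2 H
  1 × I: no H
  1 × N: no H
  1 × N (charge +1): no H
  1 × O (charge -1): no H
  1 × S: 1 H
  1 × S: no H
  Total hydrogens = 5.
Molecular formula: C5H5F2IN2O5S2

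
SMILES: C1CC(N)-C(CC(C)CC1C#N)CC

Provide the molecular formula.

Heavy atoms from the SMILES: 12 C, 2 N.
Implicit hydrogens by atom environment:
  5 × C: 2 H each → 10
  4 × C: 1 H each → 4
  2 × C: 3 H each → 6
  1 × C: no H
  1 × N: 2 H
  1 × N: no H
  Total hydrogens = 22.
Molecular formula: C12H22N2

C12H22N2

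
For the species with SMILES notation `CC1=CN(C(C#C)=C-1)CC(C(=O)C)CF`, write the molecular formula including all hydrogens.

C12H14FNO

Heavy atoms from the SMILES: 12 C, 1 F, 1 N, 1 O.
Implicit hydrogens by atom environment:
  2 × C: 3 H each → 6
  2 × C: 2 H each → 4
  2 × C (aromatic): 1 H each → 2
  2 × C: 1 H each → 2
  2 × C (aromatic): no H
  2 × C: no H
  1 × F: no H
  1 × N (aromatic): no H
  1 × O: no H
  Total hydrogens = 14.
Molecular formula: C12H14FNO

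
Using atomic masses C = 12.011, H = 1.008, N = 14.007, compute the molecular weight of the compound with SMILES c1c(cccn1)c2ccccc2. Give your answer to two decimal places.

Molecular formula: C11H9N.
M = 11×12.011 + 9×1.008 + 1×14.007 = 155.20 g/mol.

155.20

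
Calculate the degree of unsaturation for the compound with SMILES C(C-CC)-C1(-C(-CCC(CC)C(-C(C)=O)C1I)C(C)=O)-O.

3

Molecular formula from the SMILES: C17H29IO3.
DoU = (2C + 2 + N − H − X)/2 = (2·17 + 2 + 0 − 29 − 1)/2 = 6/2 = 3.
(Structurally: 1 ring(s) + 2 π bond(s) = 3.)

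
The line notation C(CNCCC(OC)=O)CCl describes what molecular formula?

C7H14ClNO2

Heavy atoms from the SMILES: 7 C, 1 Cl, 1 N, 2 O.
Implicit hydrogens by atom environment:
  5 × C: 2 H each → 10
  2 × O: no H
  1 × C: 3 H
  1 × C: no H
  1 × Cl: no H
  1 × N: 1 H
  Total hydrogens = 14.
Molecular formula: C7H14ClNO2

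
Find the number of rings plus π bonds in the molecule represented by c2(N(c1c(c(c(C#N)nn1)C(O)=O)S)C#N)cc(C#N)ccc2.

15

Molecular formula from the SMILES: C14H6N6O2S.
DoU = (2C + 2 + N − H − X)/2 = (2·14 + 2 + 6 − 6 − 0)/2 = 30/2 = 15.
(Structurally: 2 ring(s) + 13 π bond(s) = 15.)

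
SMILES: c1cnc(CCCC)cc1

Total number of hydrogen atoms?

13

Hydrogens are implicit in SMILES; fill each atom to its normal valence:
  4 × C (aromatic): 1 H each → 4
  3 × C: 2 H each → 6
  1 × C: 3 H
  1 × C (aromatic): no H
  1 × N (aromatic): no H
  Total hydrogens = 13.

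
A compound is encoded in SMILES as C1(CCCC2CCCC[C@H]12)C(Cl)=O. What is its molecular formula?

Heavy atoms from the SMILES: 11 C, 1 Cl, 1 O.
Implicit hydrogens by atom environment:
  7 × C: 2 H each → 14
  3 × C: 1 H each → 3
  1 × C: no H
  1 × Cl: no H
  1 × O: no H
  Total hydrogens = 17.
Molecular formula: C11H17ClO

C11H17ClO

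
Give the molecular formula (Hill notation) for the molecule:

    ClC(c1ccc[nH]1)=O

Heavy atoms from the SMILES: 5 C, 1 Cl, 1 N, 1 O.
Implicit hydrogens by atom environment:
  3 × C (aromatic): 1 H each → 3
  1 × C (aromatic): no H
  1 × C: no H
  1 × Cl: no H
  1 × N (aromatic): 1 H
  1 × O: no H
  Total hydrogens = 4.
Molecular formula: C5H4ClNO

C5H4ClNO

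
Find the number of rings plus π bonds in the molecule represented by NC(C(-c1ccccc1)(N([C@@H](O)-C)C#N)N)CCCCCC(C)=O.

Molecular formula from the SMILES: C18H28N4O2.
DoU = (2C + 2 + N − H − X)/2 = (2·18 + 2 + 4 − 28 − 0)/2 = 14/2 = 7.
(Structurally: 1 ring(s) + 6 π bond(s) = 7.)

7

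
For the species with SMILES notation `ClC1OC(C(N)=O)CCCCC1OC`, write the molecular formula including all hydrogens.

C9H16ClNO3

Heavy atoms from the SMILES: 9 C, 1 Cl, 1 N, 3 O.
Implicit hydrogens by atom environment:
  4 × C: 2 H each → 8
  3 × C: 1 H each → 3
  3 × O: no H
  1 × C: 3 H
  1 × C: no H
  1 × Cl: no H
  1 × N: 2 H
  Total hydrogens = 16.
Molecular formula: C9H16ClNO3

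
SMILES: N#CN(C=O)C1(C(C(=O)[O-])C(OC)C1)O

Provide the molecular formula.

C8H9N2O5-

Heavy atoms from the SMILES: 8 C, 2 N, 5 O.
Implicit hydrogens by atom environment:
  3 × C: 1 H each → 3
  3 × C: no H
  3 × O: no H
  2 × N: no H
  1 × C: 3 H
  1 × C: 2 H
  1 × O: 1 H
  1 × O (charge -1): no H
  Total hydrogens = 9.
Net charge -1.
Molecular formula: C8H9N2O5-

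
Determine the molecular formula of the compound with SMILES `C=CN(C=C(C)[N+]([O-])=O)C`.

Heavy atoms from the SMILES: 6 C, 2 N, 2 O.
Implicit hydrogens by atom environment:
  2 × C: 3 H each → 6
  2 × C: 1 H each → 2
  1 × C: 2 H
  1 × C: no H
  1 × N: no H
  1 × N (charge +1): no H
  1 × O: no H
  1 × O (charge -1): no H
  Total hydrogens = 10.
Molecular formula: C6H10N2O2

C6H10N2O2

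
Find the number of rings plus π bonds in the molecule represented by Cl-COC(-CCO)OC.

0

Molecular formula from the SMILES: C5H11ClO3.
DoU = (2C + 2 + N − H − X)/2 = (2·5 + 2 + 0 − 11 − 1)/2 = 0/2 = 0.
(Structurally: 0 ring(s) + 0 π bond(s) = 0.)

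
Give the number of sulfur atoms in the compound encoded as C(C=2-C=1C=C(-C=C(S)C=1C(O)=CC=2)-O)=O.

The symbol for sulfur appears 1 time in the SMILES.

1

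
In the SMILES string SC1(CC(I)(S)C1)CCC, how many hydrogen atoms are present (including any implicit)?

13

Hydrogens are implicit in SMILES; fill each atom to its normal valence:
  4 × C: 2 H each → 8
  2 × C: no H
  2 × S: 1 H each → 2
  1 × C: 3 H
  1 × I: no H
  Total hydrogens = 13.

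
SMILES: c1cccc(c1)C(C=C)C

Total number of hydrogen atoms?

12

Hydrogens are implicit in SMILES; fill each atom to its normal valence:
  5 × C (aromatic): 1 H each → 5
  2 × C: 1 H each → 2
  1 × C: 3 H
  1 × C: 2 H
  1 × C (aromatic): no H
  Total hydrogens = 12.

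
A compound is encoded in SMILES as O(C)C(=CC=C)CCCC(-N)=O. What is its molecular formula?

C9H15NO2

Heavy atoms from the SMILES: 9 C, 1 N, 2 O.
Implicit hydrogens by atom environment:
  4 × C: 2 H each → 8
  2 × C: 1 H each → 2
  2 × C: no H
  2 × O: no H
  1 × C: 3 H
  1 × N: 2 H
  Total hydrogens = 15.
Molecular formula: C9H15NO2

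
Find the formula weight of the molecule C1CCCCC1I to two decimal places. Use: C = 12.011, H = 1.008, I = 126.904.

Molecular formula: C6H11I.
M = 6×12.011 + 11×1.008 + 1×126.904 = 210.06 g/mol.

210.06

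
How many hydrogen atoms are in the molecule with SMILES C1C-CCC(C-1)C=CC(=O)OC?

Hydrogens are implicit in SMILES; fill each atom to its normal valence:
  5 × C: 2 H each → 10
  3 × C: 1 H each → 3
  2 × O: no H
  1 × C: 3 H
  1 × C: no H
  Total hydrogens = 16.

16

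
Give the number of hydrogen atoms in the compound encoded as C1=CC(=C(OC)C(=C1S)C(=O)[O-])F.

6

Hydrogens are implicit in SMILES; fill each atom to its normal valence:
  4 × C (aromatic): no H
  2 × C (aromatic): 1 H each → 2
  2 × O: no H
  1 × C: 3 H
  1 × C: no H
  1 × F: no H
  1 × O (charge -1): no H
  1 × S: 1 H
  Total hydrogens = 6.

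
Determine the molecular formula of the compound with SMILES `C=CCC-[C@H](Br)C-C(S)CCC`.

C10H19BrS

Heavy atoms from the SMILES: 1 Br, 10 C, 1 S.
Implicit hydrogens by atom environment:
  6 × C: 2 H each → 12
  3 × C: 1 H each → 3
  1 × Br: no H
  1 × C: 3 H
  1 × S: 1 H
  Total hydrogens = 19.
Molecular formula: C10H19BrS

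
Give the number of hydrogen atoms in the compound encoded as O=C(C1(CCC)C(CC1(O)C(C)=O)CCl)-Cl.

Hydrogens are implicit in SMILES; fill each atom to its normal valence:
  4 × C: 2 H each → 8
  4 × C: no H
  2 × C: 3 H each → 6
  2 × Cl: no H
  2 × O: no H
  1 × C: 1 H
  1 × O: 1 H
  Total hydrogens = 16.

16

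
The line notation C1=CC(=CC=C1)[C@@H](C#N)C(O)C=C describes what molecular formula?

C11H11NO

Heavy atoms from the SMILES: 11 C, 1 N, 1 O.
Implicit hydrogens by atom environment:
  5 × C (aromatic): 1 H each → 5
  3 × C: 1 H each → 3
  1 × C: 2 H
  1 × C (aromatic): no H
  1 × C: no H
  1 × N: no H
  1 × O: 1 H
  Total hydrogens = 11.
Molecular formula: C11H11NO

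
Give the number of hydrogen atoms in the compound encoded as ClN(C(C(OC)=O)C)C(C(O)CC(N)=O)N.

Hydrogens are implicit in SMILES; fill each atom to its normal valence:
  3 × C: 1 H each → 3
  3 × O: no H
  2 × C: 3 H each → 6
  2 × C: no H
  2 × N: 2 H each → 4
  1 × C: 2 H
  1 × Cl: no H
  1 × N: no H
  1 × O: 1 H
  Total hydrogens = 16.

16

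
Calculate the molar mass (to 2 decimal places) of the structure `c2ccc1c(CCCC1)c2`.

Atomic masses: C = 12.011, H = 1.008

Molecular formula: C10H12.
M = 10×12.011 + 12×1.008 = 132.21 g/mol.

132.21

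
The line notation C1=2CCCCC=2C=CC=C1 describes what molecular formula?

C10H12

Heavy atoms from the SMILES: 10 C.
Implicit hydrogens by atom environment:
  4 × C: 2 H each → 8
  4 × C (aromatic): 1 H each → 4
  2 × C (aromatic): no H
  Total hydrogens = 12.
Molecular formula: C10H12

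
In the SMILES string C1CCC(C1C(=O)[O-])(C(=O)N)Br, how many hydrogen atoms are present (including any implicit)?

Hydrogens are implicit in SMILES; fill each atom to its normal valence:
  3 × C: 2 H each → 6
  3 × C: no H
  2 × O: no H
  1 × Br: no H
  1 × C: 1 H
  1 × N: 2 H
  1 × O (charge -1): no H
  Total hydrogens = 9.

9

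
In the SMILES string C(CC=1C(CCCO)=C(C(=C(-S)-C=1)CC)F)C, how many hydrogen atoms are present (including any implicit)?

Hydrogens are implicit in SMILES; fill each atom to its normal valence:
  6 × C: 2 H each → 12
  5 × C (aromatic): no H
  2 × C: 3 H each → 6
  1 × C (aromatic): 1 H
  1 × F: no H
  1 × O: 1 H
  1 × S: 1 H
  Total hydrogens = 21.

21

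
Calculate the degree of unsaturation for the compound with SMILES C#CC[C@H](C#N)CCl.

4

Molecular formula from the SMILES: C6H6ClN.
DoU = (2C + 2 + N − H − X)/2 = (2·6 + 2 + 1 − 6 − 1)/2 = 8/2 = 4.
(Structurally: 0 ring(s) + 4 π bond(s) = 4.)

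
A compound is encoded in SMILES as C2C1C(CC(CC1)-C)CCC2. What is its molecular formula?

Heavy atoms from the SMILES: 11 C.
Implicit hydrogens by atom environment:
  7 × C: 2 H each → 14
  3 × C: 1 H each → 3
  1 × C: 3 H
  Total hydrogens = 20.
Molecular formula: C11H20

C11H20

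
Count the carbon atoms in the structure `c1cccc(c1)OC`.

The symbol for carbon appears 7 times in the SMILES. Lowercase c denotes aromatic carbon and counts toward C.

7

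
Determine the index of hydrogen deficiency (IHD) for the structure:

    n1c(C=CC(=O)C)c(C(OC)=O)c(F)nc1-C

Molecular formula from the SMILES: C11H11FN2O3.
DoU = (2C + 2 + N − H − X)/2 = (2·11 + 2 + 2 − 11 − 1)/2 = 14/2 = 7.
(Structurally: 1 ring(s) + 6 π bond(s) = 7.)

7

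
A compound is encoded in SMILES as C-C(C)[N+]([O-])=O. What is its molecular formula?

Heavy atoms from the SMILES: 3 C, 1 N, 2 O.
Implicit hydrogens by atom environment:
  2 × C: 3 H each → 6
  1 × C: 1 H
  1 × N (charge +1): no H
  1 × O: no H
  1 × O (charge -1): no H
  Total hydrogens = 7.
Molecular formula: C3H7NO2

C3H7NO2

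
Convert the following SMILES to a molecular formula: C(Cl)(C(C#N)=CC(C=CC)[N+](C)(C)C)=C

C12H18ClN2+

Heavy atoms from the SMILES: 12 C, 1 Cl, 2 N.
Implicit hydrogens by atom environment:
  4 × C: 3 H each → 12
  4 × C: 1 H each → 4
  3 × C: no H
  1 × C: 2 H
  1 × Cl: no H
  1 × N: no H
  1 × N (charge +1): no H
  Total hydrogens = 18.
Net charge +1.
Molecular formula: C12H18ClN2+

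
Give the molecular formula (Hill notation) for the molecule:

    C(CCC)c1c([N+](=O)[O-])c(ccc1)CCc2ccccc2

C18H21NO2

Heavy atoms from the SMILES: 18 C, 1 N, 2 O.
Implicit hydrogens by atom environment:
  8 × C (aromatic): 1 H each → 8
  5 × C: 2 H each → 10
  4 × C (aromatic): no H
  1 × C: 3 H
  1 × N (charge +1): no H
  1 × O: no H
  1 × O (charge -1): no H
  Total hydrogens = 21.
Molecular formula: C18H21NO2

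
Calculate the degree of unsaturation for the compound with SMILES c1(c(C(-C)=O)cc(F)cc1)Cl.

5

Molecular formula from the SMILES: C8H6ClFO.
DoU = (2C + 2 + N − H − X)/2 = (2·8 + 2 + 0 − 6 − 2)/2 = 10/2 = 5.
(Structurally: 1 ring(s) + 4 π bond(s) = 5.)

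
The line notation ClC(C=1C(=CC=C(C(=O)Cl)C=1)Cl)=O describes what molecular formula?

C8H3Cl3O2

Heavy atoms from the SMILES: 8 C, 3 Cl, 2 O.
Implicit hydrogens by atom environment:
  3 × C (aromatic): 1 H each → 3
  3 × C (aromatic): no H
  3 × Cl: no H
  2 × C: no H
  2 × O: no H
  Total hydrogens = 3.
Molecular formula: C8H3Cl3O2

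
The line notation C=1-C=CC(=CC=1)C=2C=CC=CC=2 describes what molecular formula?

Heavy atoms from the SMILES: 12 C.
Implicit hydrogens by atom environment:
  10 × C (aromatic): 1 H each → 10
  2 × C (aromatic): no H
  Total hydrogens = 10.
Molecular formula: C12H10

C12H10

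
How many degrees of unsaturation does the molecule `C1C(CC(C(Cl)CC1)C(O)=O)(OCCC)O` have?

Molecular formula from the SMILES: C11H19ClO4.
DoU = (2C + 2 + N − H − X)/2 = (2·11 + 2 + 0 − 19 − 1)/2 = 4/2 = 2.
(Structurally: 1 ring(s) + 1 π bond(s) = 2.)

2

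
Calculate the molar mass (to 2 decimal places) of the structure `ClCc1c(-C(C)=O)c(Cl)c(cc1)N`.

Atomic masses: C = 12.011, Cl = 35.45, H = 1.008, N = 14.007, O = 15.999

Molecular formula: C9H9Cl2NO.
M = 9×12.011 + 2×35.45 + 9×1.008 + 1×14.007 + 1×15.999 = 218.08 g/mol.

218.08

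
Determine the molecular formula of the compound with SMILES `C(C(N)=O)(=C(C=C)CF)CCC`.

C9H14FNO

Heavy atoms from the SMILES: 9 C, 1 F, 1 N, 1 O.
Implicit hydrogens by atom environment:
  4 × C: 2 H each → 8
  3 × C: no H
  1 × C: 3 H
  1 × C: 1 H
  1 × F: no H
  1 × N: 2 H
  1 × O: no H
  Total hydrogens = 14.
Molecular formula: C9H14FNO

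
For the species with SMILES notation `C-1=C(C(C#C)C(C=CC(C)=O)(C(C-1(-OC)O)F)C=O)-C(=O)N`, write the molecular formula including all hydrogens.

Heavy atoms from the SMILES: 15 C, 1 F, 1 N, 5 O.
Implicit hydrogens by atom environment:
  7 × C: 1 H each → 7
  6 × C: no H
  4 × O: no H
  2 × C: 3 H each → 6
  1 × F: no H
  1 × N: 2 H
  1 × O: 1 H
  Total hydrogens = 16.
Molecular formula: C15H16FNO5

C15H16FNO5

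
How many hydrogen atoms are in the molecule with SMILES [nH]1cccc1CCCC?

13

Hydrogens are implicit in SMILES; fill each atom to its normal valence:
  3 × C: 2 H each → 6
  3 × C (aromatic): 1 H each → 3
  1 × C: 3 H
  1 × C (aromatic): no H
  1 × N (aromatic): 1 H
  Total hydrogens = 13.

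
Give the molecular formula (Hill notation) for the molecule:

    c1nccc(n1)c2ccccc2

Heavy atoms from the SMILES: 10 C, 2 N.
Implicit hydrogens by atom environment:
  8 × C (aromatic): 1 H each → 8
  2 × C (aromatic): no H
  2 × N (aromatic): no H
  Total hydrogens = 8.
Molecular formula: C10H8N2

C10H8N2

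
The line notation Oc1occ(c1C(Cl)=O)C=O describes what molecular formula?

Heavy atoms from the SMILES: 6 C, 1 Cl, 4 O.
Implicit hydrogens by atom environment:
  3 × C (aromatic): no H
  2 × O: no H
  1 × C (aromatic): 1 H
  1 × C: 1 H
  1 × C: no H
  1 × Cl: no H
  1 × O: 1 H
  1 × O (aromatic): no H
  Total hydrogens = 3.
Molecular formula: C6H3ClO4

C6H3ClO4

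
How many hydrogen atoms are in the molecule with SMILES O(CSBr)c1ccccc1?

Hydrogens are implicit in SMILES; fill each atom to its normal valence:
  5 × C (aromatic): 1 H each → 5
  1 × Br: no H
  1 × C: 2 H
  1 × C (aromatic): no H
  1 × O: no H
  1 × S: no H
  Total hydrogens = 7.

7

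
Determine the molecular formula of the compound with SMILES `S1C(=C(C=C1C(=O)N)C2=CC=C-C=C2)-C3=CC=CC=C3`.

C17H13NOS

Heavy atoms from the SMILES: 17 C, 1 N, 1 O, 1 S.
Implicit hydrogens by atom environment:
  11 × C (aromatic): 1 H each → 11
  5 × C (aromatic): no H
  1 × C: no H
  1 × N: 2 H
  1 × O: no H
  1 × S (aromatic): no H
  Total hydrogens = 13.
Molecular formula: C17H13NOS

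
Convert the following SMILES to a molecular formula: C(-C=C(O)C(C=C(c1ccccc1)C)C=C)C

Heavy atoms from the SMILES: 16 C, 1 O.
Implicit hydrogens by atom environment:
  5 × C (aromatic): 1 H each → 5
  4 × C: 1 H each → 4
  2 × C: 3 H each → 6
  2 × C: 2 H each → 4
  2 × C: no H
  1 × C (aromatic): no H
  1 × O: 1 H
  Total hydrogens = 20.
Molecular formula: C16H20O

C16H20O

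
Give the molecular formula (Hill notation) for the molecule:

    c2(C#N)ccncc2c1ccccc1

Heavy atoms from the SMILES: 12 C, 2 N.
Implicit hydrogens by atom environment:
  8 × C (aromatic): 1 H each → 8
  3 × C (aromatic): no H
  1 × C: no H
  1 × N (aromatic): no H
  1 × N: no H
  Total hydrogens = 8.
Molecular formula: C12H8N2

C12H8N2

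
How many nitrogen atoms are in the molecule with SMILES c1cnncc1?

2

The symbol for nitrogen appears 2 times in the SMILES.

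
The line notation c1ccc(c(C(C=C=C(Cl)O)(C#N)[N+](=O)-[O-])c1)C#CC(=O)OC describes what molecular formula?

Heavy atoms from the SMILES: 15 C, 1 Cl, 2 N, 5 O.
Implicit hydrogens by atom environment:
  7 × C: no H
  4 × C (aromatic): 1 H each → 4
  3 × O: no H
  2 × C (aromatic): no H
  1 × C: 3 H
  1 × C: 1 H
  1 × Cl: no H
  1 × N: no H
  1 × N (charge +1): no H
  1 × O: 1 H
  1 × O (charge -1): no H
  Total hydrogens = 9.
Molecular formula: C15H9ClN2O5

C15H9ClN2O5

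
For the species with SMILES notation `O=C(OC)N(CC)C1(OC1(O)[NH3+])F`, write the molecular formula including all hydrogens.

C6H12FN2O4+

Heavy atoms from the SMILES: 6 C, 1 F, 2 N, 4 O.
Implicit hydrogens by atom environment:
  3 × C: no H
  3 × O: no H
  2 × C: 3 H each → 6
  1 × C: 2 H
  1 × F: no H
  1 × N (charge +1): 3 H
  1 × N: no H
  1 × O: 1 H
  Total hydrogens = 12.
Net charge +1.
Molecular formula: C6H12FN2O4+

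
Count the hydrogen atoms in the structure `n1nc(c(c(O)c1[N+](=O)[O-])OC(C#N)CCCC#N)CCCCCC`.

21

Hydrogens are implicit in SMILES; fill each atom to its normal valence:
  8 × C: 2 H each → 16
  4 × C (aromatic): no H
  2 × C: no H
  2 × N (aromatic): no H
  2 × N: no H
  2 × O: no H
  1 × C: 3 H
  1 × C: 1 H
  1 × N (charge +1): no H
  1 × O: 1 H
  1 × O (charge -1): no H
  Total hydrogens = 21.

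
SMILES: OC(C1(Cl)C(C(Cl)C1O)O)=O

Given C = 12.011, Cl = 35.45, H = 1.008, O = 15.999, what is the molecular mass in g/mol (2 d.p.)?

Molecular formula: C5H6Cl2O4.
M = 5×12.011 + 2×35.45 + 6×1.008 + 4×15.999 = 201.00 g/mol.

201.00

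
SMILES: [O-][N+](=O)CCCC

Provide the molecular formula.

C4H9NO2

Heavy atoms from the SMILES: 4 C, 1 N, 2 O.
Implicit hydrogens by atom environment:
  3 × C: 2 H each → 6
  1 × C: 3 H
  1 × N (charge +1): no H
  1 × O: no H
  1 × O (charge -1): no H
  Total hydrogens = 9.
Molecular formula: C4H9NO2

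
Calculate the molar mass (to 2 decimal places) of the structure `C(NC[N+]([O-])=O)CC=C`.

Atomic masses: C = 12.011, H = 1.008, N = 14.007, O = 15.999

130.15

Molecular formula: C5H10N2O2.
M = 5×12.011 + 10×1.008 + 2×14.007 + 2×15.999 = 130.15 g/mol.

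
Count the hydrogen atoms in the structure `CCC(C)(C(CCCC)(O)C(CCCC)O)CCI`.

Hydrogens are implicit in SMILES; fill each atom to its normal valence:
  9 × C: 2 H each → 18
  4 × C: 3 H each → 12
  2 × C: no H
  2 × O: 1 H each → 2
  1 × C: 1 H
  1 × I: no H
  Total hydrogens = 33.

33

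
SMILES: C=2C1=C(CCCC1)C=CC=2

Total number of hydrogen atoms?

12

Hydrogens are implicit in SMILES; fill each atom to its normal valence:
  4 × C: 2 H each → 8
  4 × C (aromatic): 1 H each → 4
  2 × C (aromatic): no H
  Total hydrogens = 12.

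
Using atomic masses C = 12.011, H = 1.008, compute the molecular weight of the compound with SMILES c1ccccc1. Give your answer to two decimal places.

78.11

Molecular formula: C6H6.
M = 6×12.011 + 6×1.008 = 78.11 g/mol.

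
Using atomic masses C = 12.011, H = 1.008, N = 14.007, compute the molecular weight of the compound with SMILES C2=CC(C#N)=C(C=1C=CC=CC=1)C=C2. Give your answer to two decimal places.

Molecular formula: C13H9N.
M = 13×12.011 + 9×1.008 + 1×14.007 = 179.22 g/mol.

179.22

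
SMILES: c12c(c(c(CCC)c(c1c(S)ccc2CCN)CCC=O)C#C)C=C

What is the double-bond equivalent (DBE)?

11

Molecular formula from the SMILES: C22H25NOS.
DoU = (2C + 2 + N − H − X)/2 = (2·22 + 2 + 1 − 25 − 0)/2 = 22/2 = 11.
(Structurally: 2 ring(s) + 9 π bond(s) = 11.)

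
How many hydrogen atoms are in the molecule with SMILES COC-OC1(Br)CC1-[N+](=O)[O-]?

8

Hydrogens are implicit in SMILES; fill each atom to its normal valence:
  3 × O: no H
  2 × C: 2 H each → 4
  1 × Br: no H
  1 × C: 3 H
  1 × C: 1 H
  1 × C: no H
  1 × N (charge +1): no H
  1 × O (charge -1): no H
  Total hydrogens = 8.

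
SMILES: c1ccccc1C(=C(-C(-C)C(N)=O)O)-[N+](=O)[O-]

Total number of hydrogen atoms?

12

Hydrogens are implicit in SMILES; fill each atom to its normal valence:
  5 × C (aromatic): 1 H each → 5
  3 × C: no H
  2 × O: no H
  1 × C: 3 H
  1 × C: 1 H
  1 × C (aromatic): no H
  1 × N: 2 H
  1 × N (charge +1): no H
  1 × O: 1 H
  1 × O (charge -1): no H
  Total hydrogens = 12.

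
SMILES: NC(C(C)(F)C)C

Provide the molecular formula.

C5H12FN

Heavy atoms from the SMILES: 5 C, 1 F, 1 N.
Implicit hydrogens by atom environment:
  3 × C: 3 H each → 9
  1 × C: 1 H
  1 × C: no H
  1 × F: no H
  1 × N: 2 H
  Total hydrogens = 12.
Molecular formula: C5H12FN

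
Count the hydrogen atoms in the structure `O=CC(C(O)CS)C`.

Hydrogens are implicit in SMILES; fill each atom to its normal valence:
  3 × C: 1 H each → 3
  1 × C: 3 H
  1 × C: 2 H
  1 × O: 1 H
  1 × O: no H
  1 × S: 1 H
  Total hydrogens = 10.

10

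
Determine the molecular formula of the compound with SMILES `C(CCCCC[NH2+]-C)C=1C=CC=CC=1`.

C13H22N+

Heavy atoms from the SMILES: 13 C, 1 N.
Implicit hydrogens by atom environment:
  6 × C: 2 H each → 12
  5 × C (aromatic): 1 H each → 5
  1 × C: 3 H
  1 × C (aromatic): no H
  1 × N (charge +1): 2 H
  Total hydrogens = 22.
Net charge +1.
Molecular formula: C13H22N+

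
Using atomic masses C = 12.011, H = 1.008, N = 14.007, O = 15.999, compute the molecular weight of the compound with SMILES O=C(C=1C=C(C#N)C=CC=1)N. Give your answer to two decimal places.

Molecular formula: C8H6N2O.
M = 8×12.011 + 6×1.008 + 2×14.007 + 1×15.999 = 146.15 g/mol.

146.15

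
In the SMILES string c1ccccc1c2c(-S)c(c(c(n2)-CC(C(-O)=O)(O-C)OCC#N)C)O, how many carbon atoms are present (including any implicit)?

18

The symbol for carbon appears 18 times in the SMILES. Lowercase c denotes aromatic carbon and counts toward C.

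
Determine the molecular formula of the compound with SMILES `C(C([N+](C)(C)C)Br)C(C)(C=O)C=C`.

Heavy atoms from the SMILES: 1 Br, 10 C, 1 N, 1 O.
Implicit hydrogens by atom environment:
  4 × C: 3 H each → 12
  3 × C: 1 H each → 3
  2 × C: 2 H each → 4
  1 × Br: no H
  1 × C: no H
  1 × N (charge +1): no H
  1 × O: no H
  Total hydrogens = 19.
Net charge +1.
Molecular formula: C10H19BrNO+

C10H19BrNO+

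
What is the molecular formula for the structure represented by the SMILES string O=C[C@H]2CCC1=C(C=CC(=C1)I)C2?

C11H11IO

Heavy atoms from the SMILES: 11 C, 1 I, 1 O.
Implicit hydrogens by atom environment:
  3 × C: 2 H each → 6
  3 × C (aromatic): 1 H each → 3
  3 × C (aromatic): no H
  2 × C: 1 H each → 2
  1 × I: no H
  1 × O: no H
  Total hydrogens = 11.
Molecular formula: C11H11IO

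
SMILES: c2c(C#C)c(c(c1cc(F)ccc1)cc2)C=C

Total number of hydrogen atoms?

Hydrogens are implicit in SMILES; fill each atom to its normal valence:
  7 × C (aromatic): 1 H each → 7
  5 × C (aromatic): no H
  2 × C: 1 H each → 2
  1 × C: 2 H
  1 × C: no H
  1 × F: no H
  Total hydrogens = 11.

11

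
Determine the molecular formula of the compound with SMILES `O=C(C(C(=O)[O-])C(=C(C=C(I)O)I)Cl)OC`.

Heavy atoms from the SMILES: 8 C, 1 Cl, 2 I, 5 O.
Implicit hydrogens by atom environment:
  5 × C: no H
  3 × O: no H
  2 × C: 1 H each → 2
  2 × I: no H
  1 × C: 3 H
  1 × Cl: no H
  1 × O: 1 H
  1 × O (charge -1): no H
  Total hydrogens = 6.
Net charge -1.
Molecular formula: C8H6ClI2O5-

C8H6ClI2O5-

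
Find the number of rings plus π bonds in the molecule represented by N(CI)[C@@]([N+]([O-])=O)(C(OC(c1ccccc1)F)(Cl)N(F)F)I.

5

Molecular formula from the SMILES: C10H9ClF3I2N3O3.
DoU = (2C + 2 + N − H − X)/2 = (2·10 + 2 + 3 − 9 − 6)/2 = 10/2 = 5.
(Structurally: 1 ring(s) + 4 π bond(s) = 5.)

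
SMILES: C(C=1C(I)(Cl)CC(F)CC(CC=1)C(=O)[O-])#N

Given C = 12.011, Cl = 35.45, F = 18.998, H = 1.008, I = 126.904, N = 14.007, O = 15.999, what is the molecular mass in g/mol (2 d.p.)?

Molecular formula: C10H9ClFINO2-.
M = 10×12.011 + 1×35.45 + 1×18.998 + 9×1.008 + 1×126.904 + 1×14.007 + 2×15.999 = 356.54 g/mol.

356.54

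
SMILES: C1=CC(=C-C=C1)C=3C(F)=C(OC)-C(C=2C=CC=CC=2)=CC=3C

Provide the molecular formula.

Heavy atoms from the SMILES: 20 C, 1 F, 1 O.
Implicit hydrogens by atom environment:
  11 × C (aromatic): 1 H each → 11
  7 × C (aromatic): no H
  2 × C: 3 H each → 6
  1 × F: no H
  1 × O: no H
  Total hydrogens = 17.
Molecular formula: C20H17FO

C20H17FO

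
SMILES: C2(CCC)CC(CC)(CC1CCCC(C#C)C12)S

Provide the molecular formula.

C17H28S

Heavy atoms from the SMILES: 17 C, 1 S.
Implicit hydrogens by atom environment:
  8 × C: 2 H each → 16
  5 × C: 1 H each → 5
  2 × C: 3 H each → 6
  2 × C: no H
  1 × S: 1 H
  Total hydrogens = 28.
Molecular formula: C17H28S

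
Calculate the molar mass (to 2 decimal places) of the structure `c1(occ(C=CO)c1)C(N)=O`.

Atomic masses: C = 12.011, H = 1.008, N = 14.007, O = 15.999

153.14

Molecular formula: C7H7NO3.
M = 7×12.011 + 7×1.008 + 1×14.007 + 3×15.999 = 153.14 g/mol.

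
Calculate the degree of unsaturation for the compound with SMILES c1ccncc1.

4

Molecular formula from the SMILES: C5H5N.
DoU = (2C + 2 + N − H − X)/2 = (2·5 + 2 + 1 − 5 − 0)/2 = 8/2 = 4.
(Structurally: 1 ring(s) + 3 π bond(s) = 4.)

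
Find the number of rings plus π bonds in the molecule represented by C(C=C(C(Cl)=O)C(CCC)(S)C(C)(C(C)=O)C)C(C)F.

Molecular formula from the SMILES: C15H24ClFO2S.
DoU = (2C + 2 + N − H − X)/2 = (2·15 + 2 + 0 − 24 − 2)/2 = 6/2 = 3.
(Structurally: 0 ring(s) + 3 π bond(s) = 3.)

3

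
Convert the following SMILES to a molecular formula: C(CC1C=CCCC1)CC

Heavy atoms from the SMILES: 10 C.
Implicit hydrogens by atom environment:
  6 × C: 2 H each → 12
  3 × C: 1 H each → 3
  1 × C: 3 H
  Total hydrogens = 18.
Molecular formula: C10H18

C10H18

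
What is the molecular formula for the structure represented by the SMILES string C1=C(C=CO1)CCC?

Heavy atoms from the SMILES: 7 C, 1 O.
Implicit hydrogens by atom environment:
  3 × C (aromatic): 1 H each → 3
  2 × C: 2 H each → 4
  1 × C: 3 H
  1 × C (aromatic): no H
  1 × O (aromatic): no H
  Total hydrogens = 10.
Molecular formula: C7H10O

C7H10O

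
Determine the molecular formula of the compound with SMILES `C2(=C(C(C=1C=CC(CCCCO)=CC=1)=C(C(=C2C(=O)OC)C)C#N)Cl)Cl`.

C20H19Cl2NO3

Heavy atoms from the SMILES: 20 C, 2 Cl, 1 N, 3 O.
Implicit hydrogens by atom environment:
  8 × C (aromatic): no H
  4 × C: 2 H each → 8
  4 × C (aromatic): 1 H each → 4
  2 × C: 3 H each → 6
  2 × C: no H
  2 × Cl: no H
  2 × O: no H
  1 × N: no H
  1 × O: 1 H
  Total hydrogens = 19.
Molecular formula: C20H19Cl2NO3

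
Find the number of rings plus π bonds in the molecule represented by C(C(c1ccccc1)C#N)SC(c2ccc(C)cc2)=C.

Molecular formula from the SMILES: C18H17NS.
DoU = (2C + 2 + N − H − X)/2 = (2·18 + 2 + 1 − 17 − 0)/2 = 22/2 = 11.
(Structurally: 2 ring(s) + 9 π bond(s) = 11.)

11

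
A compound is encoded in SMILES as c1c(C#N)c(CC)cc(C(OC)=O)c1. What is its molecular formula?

C11H11NO2

Heavy atoms from the SMILES: 11 C, 1 N, 2 O.
Implicit hydrogens by atom environment:
  3 × C (aromatic): 1 H each → 3
  3 × C (aromatic): no H
  2 × C: 3 H each → 6
  2 × C: no H
  2 × O: no H
  1 × C: 2 H
  1 × N: no H
  Total hydrogens = 11.
Molecular formula: C11H11NO2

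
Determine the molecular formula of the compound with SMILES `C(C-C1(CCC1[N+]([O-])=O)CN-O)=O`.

Heavy atoms from the SMILES: 7 C, 2 N, 4 O.
Implicit hydrogens by atom environment:
  4 × C: 2 H each → 8
  2 × C: 1 H each → 2
  2 × O: no H
  1 × C: no H
  1 × N: 1 H
  1 × N (charge +1): no H
  1 × O: 1 H
  1 × O (charge -1): no H
  Total hydrogens = 12.
Molecular formula: C7H12N2O4

C7H12N2O4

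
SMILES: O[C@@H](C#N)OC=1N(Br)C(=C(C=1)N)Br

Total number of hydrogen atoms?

5

Hydrogens are implicit in SMILES; fill each atom to its normal valence:
  3 × C (aromatic): no H
  2 × Br: no H
  1 × C (aromatic): 1 H
  1 × C: 1 H
  1 × C: no H
  1 × N: 2 H
  1 × N (aromatic): no H
  1 × N: no H
  1 × O: 1 H
  1 × O: no H
  Total hydrogens = 5.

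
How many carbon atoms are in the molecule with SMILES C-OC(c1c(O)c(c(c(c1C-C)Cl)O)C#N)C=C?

13

The symbol for carbon appears 13 times in the SMILES. Lowercase c denotes aromatic carbon and counts toward C.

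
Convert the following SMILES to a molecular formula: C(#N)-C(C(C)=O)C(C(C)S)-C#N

Heavy atoms from the SMILES: 8 C, 2 N, 1 O, 1 S.
Implicit hydrogens by atom environment:
  3 × C: 1 H each → 3
  3 × C: no H
  2 × C: 3 H each → 6
  2 × N: no H
  1 × O: no H
  1 × S: 1 H
  Total hydrogens = 10.
Molecular formula: C8H10N2OS

C8H10N2OS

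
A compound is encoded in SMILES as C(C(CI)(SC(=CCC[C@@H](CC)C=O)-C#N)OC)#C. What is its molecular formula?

C14H18INO2S

Heavy atoms from the SMILES: 14 C, 1 I, 1 N, 2 O, 1 S.
Implicit hydrogens by atom environment:
  4 × C: 2 H each → 8
  4 × C: 1 H each → 4
  4 × C: no H
  2 × C: 3 H each → 6
  2 × O: no H
  1 × I: no H
  1 × N: no H
  1 × S: no H
  Total hydrogens = 18.
Molecular formula: C14H18INO2S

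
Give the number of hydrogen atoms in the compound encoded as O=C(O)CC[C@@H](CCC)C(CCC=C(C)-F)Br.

22

Hydrogens are implicit in SMILES; fill each atom to its normal valence:
  6 × C: 2 H each → 12
  3 × C: 1 H each → 3
  2 × C: 3 H each → 6
  2 × C: no H
  1 × Br: no H
  1 × F: no H
  1 × O: 1 H
  1 × O: no H
  Total hydrogens = 22.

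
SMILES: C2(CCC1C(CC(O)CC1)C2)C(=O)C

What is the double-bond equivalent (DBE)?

Molecular formula from the SMILES: C12H20O2.
DoU = (2C + 2 + N − H − X)/2 = (2·12 + 2 + 0 − 20 − 0)/2 = 6/2 = 3.
(Structurally: 2 ring(s) + 1 π bond(s) = 3.)

3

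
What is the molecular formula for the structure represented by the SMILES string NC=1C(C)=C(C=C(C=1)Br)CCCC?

Heavy atoms from the SMILES: 1 Br, 11 C, 1 N.
Implicit hydrogens by atom environment:
  4 × C (aromatic): no H
  3 × C: 2 H each → 6
  2 × C: 3 H each → 6
  2 × C (aromatic): 1 H each → 2
  1 × Br: no H
  1 × N: 2 H
  Total hydrogens = 16.
Molecular formula: C11H16BrN

C11H16BrN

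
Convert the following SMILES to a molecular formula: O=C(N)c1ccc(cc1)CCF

C9H10FNO

Heavy atoms from the SMILES: 9 C, 1 F, 1 N, 1 O.
Implicit hydrogens by atom environment:
  4 × C (aromatic): 1 H each → 4
  2 × C: 2 H each → 4
  2 × C (aromatic): no H
  1 × C: no H
  1 × F: no H
  1 × N: 2 H
  1 × O: no H
  Total hydrogens = 10.
Molecular formula: C9H10FNO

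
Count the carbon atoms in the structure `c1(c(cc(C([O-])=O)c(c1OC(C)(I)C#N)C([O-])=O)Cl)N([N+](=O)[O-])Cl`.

The symbol for carbon appears 11 times in the SMILES. Lowercase c denotes aromatic carbon and counts toward C.

11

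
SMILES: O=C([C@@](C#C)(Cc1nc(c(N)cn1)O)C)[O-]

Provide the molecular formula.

C10H10N3O3-

Heavy atoms from the SMILES: 10 C, 3 N, 3 O.
Implicit hydrogens by atom environment:
  3 × C (aromatic): no H
  3 × C: no H
  2 × N (aromatic): no H
  1 × C: 3 H
  1 × C: 2 H
  1 × C (aromatic): 1 H
  1 × C: 1 H
  1 × N: 2 H
  1 × O: 1 H
  1 × O: no H
  1 × O (charge -1): no H
  Total hydrogens = 10.
Net charge -1.
Molecular formula: C10H10N3O3-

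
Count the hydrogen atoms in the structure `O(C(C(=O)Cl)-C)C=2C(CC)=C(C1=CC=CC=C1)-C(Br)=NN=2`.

14

Hydrogens are implicit in SMILES; fill each atom to its normal valence:
  5 × C (aromatic): 1 H each → 5
  5 × C (aromatic): no H
  2 × C: 3 H each → 6
  2 × N (aromatic): no H
  2 × O: no H
  1 × Br: no H
  1 × C: 2 H
  1 × C: 1 H
  1 × C: no H
  1 × Cl: no H
  Total hydrogens = 14.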